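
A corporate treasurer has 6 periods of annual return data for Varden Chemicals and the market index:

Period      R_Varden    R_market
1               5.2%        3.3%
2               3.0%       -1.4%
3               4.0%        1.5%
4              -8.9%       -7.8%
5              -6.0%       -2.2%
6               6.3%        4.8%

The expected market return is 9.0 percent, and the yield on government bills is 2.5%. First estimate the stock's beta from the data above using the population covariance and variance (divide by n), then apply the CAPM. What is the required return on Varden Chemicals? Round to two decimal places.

10.86%

Mean R_i = (5.2 + 3.0 + 4.0 − 8.9 − 6.0 + 6.3) / 6 = 0.6000%
Mean R_m = (3.3 − 1.4 + 1.5 − 7.8 − 2.2 + 4.8) / 6 = -0.3000%
Σ(R_i − R̄_i)(R_m − R̄_m) = 132.9000  ⇒  Cov = 132.9000 / 6 = 22.1500
Σ(R_m − R̄_m)² = 103.2800  ⇒  Var(R_m) = 103.2800 / 6 = 17.2133
β = Cov / Var(R_m) = 22.1500 / 17.2133 = 1.2868
MRP = 9.0% − 2.5% = 6.50%
E(R) = R_f + β × MRP = 2.5% + 1.2868 × 6.5% = 10.86%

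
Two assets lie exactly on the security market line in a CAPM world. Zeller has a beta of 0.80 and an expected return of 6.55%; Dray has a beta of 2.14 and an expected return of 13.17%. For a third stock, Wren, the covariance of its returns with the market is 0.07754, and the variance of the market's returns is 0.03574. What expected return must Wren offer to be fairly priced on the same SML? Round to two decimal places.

MRP = (13.17% − 6.55%) / (2.14 − 0.80) = 4.9403%
R_f = 6.55% − 0.80 × 4.9403% = 2.5978%
β_Wren = Cov / Var(R_m) = 0.07754 / 0.03574 = 2.1696
E(R_Wren) = R_f + β × MRP = 2.5978% + 2.1696 × 4.9403% = 13.32%

13.32%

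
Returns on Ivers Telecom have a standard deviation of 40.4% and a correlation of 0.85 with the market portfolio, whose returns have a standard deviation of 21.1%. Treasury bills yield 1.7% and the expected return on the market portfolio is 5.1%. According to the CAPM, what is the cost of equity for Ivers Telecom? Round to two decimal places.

7.23%

β = ρ × σ_i / σ_m = 0.85 × 40.4% / 21.1% = 1.6275
MRP = 5.1% − 1.7% = 3.40%
E(R) = 1.7% + 1.6275 × 3.4% = 7.23%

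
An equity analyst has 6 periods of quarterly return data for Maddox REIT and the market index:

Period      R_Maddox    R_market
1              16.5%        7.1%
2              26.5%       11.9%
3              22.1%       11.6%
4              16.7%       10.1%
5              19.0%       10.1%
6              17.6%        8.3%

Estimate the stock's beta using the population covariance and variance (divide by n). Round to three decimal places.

Mean R_i = (16.5 + 26.5 + 22.1 + 16.7 + 19.0 + 17.6) / 6 = 19.7333%
Mean R_m = (7.1 + 11.9 + 11.6 + 10.1 + 10.1 + 8.3) / 6 = 9.8500%
Σ(R_i − R̄_i)(R_m − R̄_m) = 29.2700  ⇒  Cov = 29.2700 / 6 = 4.8783
Σ(R_m − R̄_m)² = 17.3550  ⇒  Var(R_m) = 17.3550 / 6 = 2.8925
β = Cov / Var(R_m) = 4.8783 / 2.8925 = 1.6865

1.687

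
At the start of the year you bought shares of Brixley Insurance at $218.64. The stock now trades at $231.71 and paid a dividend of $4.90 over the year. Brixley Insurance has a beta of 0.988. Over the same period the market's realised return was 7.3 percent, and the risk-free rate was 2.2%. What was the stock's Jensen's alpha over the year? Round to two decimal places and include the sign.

Realised HPR = (P1 + D1 − P0) / P0 = (231.71 + 4.90 − 218.64) / 218.64 = 17.97 / 218.64 = 8.2190%
MRP = 7.3% − 2.2% = 5.10%
CAPM required = R_f + β·MRP = 2.2% + 0.988 × 5.1% = 7.2388%
α = realised − required = 8.2190% − 7.2388% = +0.98%

+0.98%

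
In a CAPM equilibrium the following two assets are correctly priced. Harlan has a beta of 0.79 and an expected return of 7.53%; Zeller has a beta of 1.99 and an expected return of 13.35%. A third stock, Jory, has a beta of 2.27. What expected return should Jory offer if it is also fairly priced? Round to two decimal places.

MRP (SML slope) = (13.35% − 7.53%) / (1.99 − 0.79) = 5.82% / 1.20 = 4.8500%
R_f (intercept) = 7.53% − 0.79 × 4.8500% = 3.6985%
E(R_Jory) = R_f + β × MRP = 3.6985% + 2.27 × 4.8500% = 14.71%

14.71%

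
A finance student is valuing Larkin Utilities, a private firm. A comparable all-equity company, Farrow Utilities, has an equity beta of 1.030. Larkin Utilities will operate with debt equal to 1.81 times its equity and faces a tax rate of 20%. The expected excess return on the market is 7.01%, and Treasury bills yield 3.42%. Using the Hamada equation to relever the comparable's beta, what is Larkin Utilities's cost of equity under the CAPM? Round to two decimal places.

β_L = β_U × [1 + (1 − t)(D/E)] = 1.030 × [1 + (1 − 0.20) × 1.81]
    = 1.030 × [1 + 0.80 × 1.81] = 1.030 × 2.4480 = 2.5214
E(R) = R_f + β_L × MRP = 3.42% + 2.5214 × 7.01% = 21.10%

21.10%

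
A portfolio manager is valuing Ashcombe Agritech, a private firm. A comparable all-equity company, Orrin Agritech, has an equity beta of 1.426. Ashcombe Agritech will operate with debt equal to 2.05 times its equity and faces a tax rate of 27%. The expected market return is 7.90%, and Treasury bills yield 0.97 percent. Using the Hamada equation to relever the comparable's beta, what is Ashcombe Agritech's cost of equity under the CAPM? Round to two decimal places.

β_L = β_U × [1 + (1 − t)(D/E)] = 1.426 × [1 + (1 − 0.27) × 2.05]
    = 1.426 × [1 + 0.73 × 2.05] = 1.426 × 2.4965 = 3.5600
MRP = 7.90% − 0.97% = 6.93%
E(R) = R_f + β_L × MRP = 0.97% + 3.5600 × 6.93% = 25.64%

25.64%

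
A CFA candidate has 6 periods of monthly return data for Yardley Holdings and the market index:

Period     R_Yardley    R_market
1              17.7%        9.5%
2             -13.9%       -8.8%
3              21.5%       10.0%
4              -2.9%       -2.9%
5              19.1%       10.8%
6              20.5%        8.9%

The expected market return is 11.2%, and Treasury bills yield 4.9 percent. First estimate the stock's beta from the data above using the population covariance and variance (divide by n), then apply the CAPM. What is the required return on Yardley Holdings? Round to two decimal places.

16.16%

Mean R_i = (17.7 − 13.9 + 21.5 − 2.9 + 19.1 + 20.5) / 6 = 10.3333%
Mean R_m = (9.5 − 8.8 + 10.0 − 2.9 + 10.8 + 8.9) / 6 = 4.5833%
Σ(R_i − R̄_i)(R_m − R̄_m) = 618.4433  ⇒  Cov = 618.4433 / 6 = 103.0739
Σ(R_m − R̄_m)² = 345.9083  ⇒  Var(R_m) = 345.9083 / 6 = 57.6514
β = Cov / Var(R_m) = 103.0739 / 57.6514 = 1.7879
MRP = 11.2% − 4.9% = 6.30%
E(R) = R_f + β × MRP = 4.9% + 1.7879 × 6.3% = 16.16%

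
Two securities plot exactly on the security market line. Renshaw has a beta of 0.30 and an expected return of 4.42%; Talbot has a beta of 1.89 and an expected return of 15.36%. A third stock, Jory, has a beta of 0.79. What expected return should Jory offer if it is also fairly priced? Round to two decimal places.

MRP (SML slope) = (15.36% − 4.42%) / (1.89 − 0.30) = 10.94% / 1.59 = 6.8805%
R_f (intercept) = 4.42% − 0.30 × 6.8805% = 2.3559%
E(R_Jory) = R_f + β × MRP = 2.3559% + 0.79 × 6.8805% = 7.79%

7.79%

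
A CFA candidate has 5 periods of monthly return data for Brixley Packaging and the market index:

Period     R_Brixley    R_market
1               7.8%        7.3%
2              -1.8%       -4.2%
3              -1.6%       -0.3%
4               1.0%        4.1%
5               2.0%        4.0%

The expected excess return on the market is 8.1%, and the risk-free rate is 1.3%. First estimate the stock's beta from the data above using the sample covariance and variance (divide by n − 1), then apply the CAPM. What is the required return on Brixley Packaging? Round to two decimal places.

7.47%

Mean R_i = (7.8 − 1.8 − 1.6 + 1.0 + 2.0) / 5 = 1.4800%
Mean R_m = (7.3 − 4.2 − 0.3 + 4.1 + 4.0) / 5 = 2.1800%
Σ(R_i − R̄_i)(R_m − R̄_m) = 60.9480  ⇒  Cov = 60.9480 / 4 = 15.2370
Σ(R_m − R̄_m)² = 80.0680  ⇒  Var(R_m) = 80.0680 / 4 = 20.0170
β = Cov / Var(R_m) = 15.2370 / 20.0170 = 0.7612
E(R) = R_f + β × MRP = 1.3% + 0.7612 × 8.1% = 7.47%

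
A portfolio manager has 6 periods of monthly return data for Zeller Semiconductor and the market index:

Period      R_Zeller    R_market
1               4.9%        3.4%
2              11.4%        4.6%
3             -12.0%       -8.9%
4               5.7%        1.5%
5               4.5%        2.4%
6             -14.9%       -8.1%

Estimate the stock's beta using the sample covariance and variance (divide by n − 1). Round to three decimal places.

1.742

Mean R_i = (4.9 + 11.4 − 12.0 + 5.7 + 4.5 − 14.9) / 6 = -0.0667%
Mean R_m = (3.4 + 4.6 − 8.9 + 1.5 + 2.4 − 8.1) / 6 = -0.8500%
Σ(R_i − R̄_i)(R_m − R̄_m) = 315.6000  ⇒  Cov = 315.6000 / 5 = 63.1200
Σ(R_m − R̄_m)² = 181.2150  ⇒  Var(R_m) = 181.2150 / 5 = 36.2430
β = Cov / Var(R_m) = 63.1200 / 36.2430 = 1.7416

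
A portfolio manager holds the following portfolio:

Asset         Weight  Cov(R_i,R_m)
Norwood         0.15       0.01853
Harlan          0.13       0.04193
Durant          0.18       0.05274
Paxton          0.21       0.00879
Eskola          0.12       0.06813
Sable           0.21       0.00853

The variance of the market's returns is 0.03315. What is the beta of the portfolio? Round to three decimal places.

β_Norwood = 0.01853 / 0.03315 = 0.5590
β_Harlan = 0.04193 / 0.03315 = 1.2649
β_Durant = 0.05274 / 0.03315 = 1.5910
β_Paxton = 0.00879 / 0.03315 = 0.2652
β_Eskola = 0.06813 / 0.03315 = 2.0552
β_Sable = 0.00853 / 0.03315 = 0.2573
β_P = Σ w_i β_i = 0.15×0.5590 + 0.13×1.2649 + 0.18×1.5910 + 0.21×0.2652 + 0.12×2.0552 + 0.21×0.2573 = 0.8910

0.891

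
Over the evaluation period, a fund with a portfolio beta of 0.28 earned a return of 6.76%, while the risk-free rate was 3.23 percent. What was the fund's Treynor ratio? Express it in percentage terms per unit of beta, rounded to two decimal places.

Treynor = (R_P − R_f) / β_P = (6.76% − 3.23%) / 0.2800 = 3.53% / 0.2800 = 12.61%

12.61%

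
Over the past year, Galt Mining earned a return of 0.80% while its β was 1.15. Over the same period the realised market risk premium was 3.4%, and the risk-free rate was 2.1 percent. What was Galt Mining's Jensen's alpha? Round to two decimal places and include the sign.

CAPM benchmark = R_f + β(R_m − R_f) = 2.1% + 1.15 × 3.4% = 6.0100%
α = actual − benchmark = 0.80% − 6.0100% = -5.21%

-5.21%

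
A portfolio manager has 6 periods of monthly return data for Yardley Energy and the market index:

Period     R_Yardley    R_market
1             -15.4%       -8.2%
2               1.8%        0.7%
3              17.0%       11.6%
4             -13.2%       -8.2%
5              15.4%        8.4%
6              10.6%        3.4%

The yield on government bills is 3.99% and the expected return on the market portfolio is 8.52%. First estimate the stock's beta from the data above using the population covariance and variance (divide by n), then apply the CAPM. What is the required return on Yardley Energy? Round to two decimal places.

Mean R_i = (-15.4 + 1.8 + 17.0 − 13.2 + 15.4 + 10.6) / 6 = 2.7000%
Mean R_m = (-8.2 + 0.7 + 11.6 − 8.2 + 8.4 + 3.4) / 6 = 1.2833%
Σ(R_i − R̄_i)(R_m − R̄_m) = 577.5900  ⇒  Cov = 577.5900 / 6 = 96.2650
Σ(R_m − R̄_m)² = 341.7683  ⇒  Var(R_m) = 341.7683 / 6 = 56.9614
β = Cov / Var(R_m) = 96.2650 / 56.9614 = 1.6900
MRP = 8.52% − 3.99% = 4.53%
E(R) = R_f + β × MRP = 3.99% + 1.6900 × 4.53% = 11.65%

11.65%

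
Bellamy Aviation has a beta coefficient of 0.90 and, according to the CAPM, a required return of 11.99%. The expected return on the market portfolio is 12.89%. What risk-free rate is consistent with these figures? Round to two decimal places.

3.89%

E(R) = R_f + β(E(R_m) − R_f) = R_f(1 − β) + β·E(R_m)
11.99% = R_f × (1 − 0.90) + 0.90 × 12.89%
11.99% = R_f × 0.10 + 11.6010%
R_f = (11.99% − 11.6010%) / 0.10 = 3.89%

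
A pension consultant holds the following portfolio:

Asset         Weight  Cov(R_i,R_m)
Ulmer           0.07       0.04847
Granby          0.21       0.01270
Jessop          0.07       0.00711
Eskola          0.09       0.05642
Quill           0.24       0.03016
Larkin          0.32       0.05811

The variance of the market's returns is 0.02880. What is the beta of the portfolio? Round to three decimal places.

1.301

β_Ulmer = 0.04847 / 0.02880 = 1.6830
β_Granby = 0.01270 / 0.02880 = 0.4410
β_Jessop = 0.00711 / 0.02880 = 0.2469
β_Eskola = 0.05642 / 0.02880 = 1.9590
β_Quill = 0.03016 / 0.02880 = 1.0472
β_Larkin = 0.05811 / 0.02880 = 2.0177
β_P = Σ w_i β_i = 0.07×1.6830 + 0.21×0.4410 + 0.07×0.2469 + 0.09×1.9590 + 0.24×1.0472 + 0.32×2.0177 = 1.3010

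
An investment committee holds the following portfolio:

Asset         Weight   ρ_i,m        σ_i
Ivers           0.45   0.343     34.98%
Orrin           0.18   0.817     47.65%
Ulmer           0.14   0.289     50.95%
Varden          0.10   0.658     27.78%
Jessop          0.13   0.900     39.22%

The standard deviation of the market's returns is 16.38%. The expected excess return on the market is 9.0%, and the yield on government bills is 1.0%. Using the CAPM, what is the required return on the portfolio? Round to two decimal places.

12.48%

β_Ivers = 0.343 × 34.98% / 16.38% = 0.7325
β_Orrin = 0.817 × 47.65% / 16.38% = 2.3767
β_Ulmer = 0.289 × 50.95% / 16.38% = 0.8989
β_Varden = 0.658 × 27.78% / 16.38% = 1.1159
β_Jessop = 0.900 × 39.22% / 16.38% = 2.1549
β_P = Σ w_i β_i = 0.45×0.7325 + 0.18×2.3767 + 0.14×0.8989 + 0.10×1.1159 + 0.13×2.1549 = 1.2750
E(R_P) = R_f + β_P × MRP = 1.0% + 1.2750 × 9.0% = 12.48%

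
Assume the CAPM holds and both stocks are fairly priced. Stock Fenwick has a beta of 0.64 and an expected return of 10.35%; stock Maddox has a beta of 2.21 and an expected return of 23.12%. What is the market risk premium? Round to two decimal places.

Both satisfy E(R) = R_f + β·MRP, so the slope of the SML is
MRP = (23.12% − 10.35%) / (2.21 − 0.64) = 12.77% / 1.57 = 8.1338%

8.13%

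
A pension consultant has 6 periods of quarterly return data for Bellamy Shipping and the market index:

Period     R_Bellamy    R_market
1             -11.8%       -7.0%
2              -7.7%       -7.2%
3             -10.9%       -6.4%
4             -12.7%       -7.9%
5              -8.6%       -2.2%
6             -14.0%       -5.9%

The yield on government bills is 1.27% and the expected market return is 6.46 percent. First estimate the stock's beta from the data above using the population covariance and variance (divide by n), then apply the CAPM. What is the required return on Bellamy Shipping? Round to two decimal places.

Mean R_i = (-11.8 − 7.7 − 10.9 − 12.7 − 8.6 − 14.0) / 6 = -10.9500%
Mean R_m = (-7.0 − 7.2 − 6.4 − 7.9 − 2.2 − 5.9) / 6 = -6.1000%
Σ(R_i − R̄_i)(R_m − R̄_m) = 8.8800  ⇒  Cov = 8.8800 / 6 = 1.4800
Σ(R_m − R̄_m)² = 20.6000  ⇒  Var(R_m) = 20.6000 / 6 = 3.4333
β = Cov / Var(R_m) = 1.4800 / 3.4333 = 0.4311
MRP = 6.46% − 1.27% = 5.19%
E(R) = R_f + β × MRP = 1.27% + 0.4311 × 5.19% = 3.51%

3.51%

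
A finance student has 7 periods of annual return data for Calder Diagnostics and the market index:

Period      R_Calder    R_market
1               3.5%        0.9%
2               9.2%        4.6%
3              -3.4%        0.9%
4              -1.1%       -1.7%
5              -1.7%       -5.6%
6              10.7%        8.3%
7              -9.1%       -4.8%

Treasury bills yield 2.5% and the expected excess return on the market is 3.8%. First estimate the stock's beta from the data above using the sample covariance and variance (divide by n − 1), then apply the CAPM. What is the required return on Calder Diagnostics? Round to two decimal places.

Mean R_i = (3.5 + 9.2 − 3.4 − 1.1 − 1.7 + 10.7 − 9.1) / 7 = 1.1571%
Mean R_m = (0.9 + 4.6 + 0.9 − 1.7 − 5.6 + 8.3 − 4.8) / 7 = 0.3714%
Σ(R_i − R̄_i)(R_m − R̄_m) = 183.2814  ⇒  Cov = 183.2814 / 6 = 30.5469
Σ(R_m − R̄_m)² = 147.9943  ⇒  Var(R_m) = 147.9943 / 6 = 24.6657
β = Cov / Var(R_m) = 30.5469 / 24.6657 = 1.2384
E(R) = R_f + β × MRP = 2.5% + 1.2384 × 3.8% = 7.21%

7.21%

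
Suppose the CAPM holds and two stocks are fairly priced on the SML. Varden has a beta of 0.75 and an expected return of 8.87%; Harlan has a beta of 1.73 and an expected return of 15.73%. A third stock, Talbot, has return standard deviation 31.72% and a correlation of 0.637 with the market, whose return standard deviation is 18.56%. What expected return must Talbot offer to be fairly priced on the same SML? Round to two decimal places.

MRP = (15.73% − 8.87%) / (1.73 − 0.75) = 7.0000%
R_f = 8.87% − 0.75 × 7.0000% = 3.6200%
β_Talbot = ρ·σ_i/σ_m = 0.637 × 31.72 / 18.56 = 1.0887
E(R_Talbot) = R_f + β × MRP = 3.6200% + 1.0887 × 7.0000% = 11.24%

11.24%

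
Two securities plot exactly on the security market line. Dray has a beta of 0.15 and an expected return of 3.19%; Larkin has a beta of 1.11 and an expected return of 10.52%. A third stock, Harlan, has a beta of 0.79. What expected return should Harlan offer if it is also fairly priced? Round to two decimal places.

8.08%

MRP (SML slope) = (10.52% − 3.19%) / (1.11 − 0.15) = 7.33% / 0.96 = 7.6354%
R_f (intercept) = 3.19% − 0.15 × 7.6354% = 2.0447%
E(R_Harlan) = R_f + β × MRP = 2.0447% + 0.79 × 7.6354% = 8.08%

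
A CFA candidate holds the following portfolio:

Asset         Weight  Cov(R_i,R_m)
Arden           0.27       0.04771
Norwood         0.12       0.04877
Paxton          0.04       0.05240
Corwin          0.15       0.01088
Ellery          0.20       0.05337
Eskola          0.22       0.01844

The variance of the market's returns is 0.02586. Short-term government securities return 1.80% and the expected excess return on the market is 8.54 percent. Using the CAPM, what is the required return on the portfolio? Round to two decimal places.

14.08%

β_Arden = 0.04771 / 0.02586 = 1.8449
β_Norwood = 0.04877 / 0.02586 = 1.8859
β_Paxton = 0.05240 / 0.02586 = 2.0263
β_Corwin = 0.01088 / 0.02586 = 0.4207
β_Ellery = 0.05337 / 0.02586 = 2.0638
β_Eskola = 0.01844 / 0.02586 = 0.7131
β_P = Σ w_i β_i = 0.27×1.8449 + 0.12×1.8859 + 0.04×2.0263 + 0.15×0.4207 + 0.20×2.0638 + 0.22×0.7131 = 1.4382
E(R_P) = R_f + β_P × MRP = 1.80% + 1.4382 × 8.54% = 14.08%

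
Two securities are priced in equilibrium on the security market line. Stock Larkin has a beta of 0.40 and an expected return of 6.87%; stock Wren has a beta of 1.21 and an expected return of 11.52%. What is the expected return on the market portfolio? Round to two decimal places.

Both satisfy E(R) = R_f + β·MRP, so the slope of the SML is
MRP = (11.52% − 6.87%) / (1.21 − 0.40) = 4.65% / 0.81 = 5.7407%
R_f = E(R_Larkin) − β_Larkin·MRP = 6.87% − 0.40 × 5.7407% = 4.5737%
E(R_m) = R_f + MRP = 4.5737% + 5.7407% = 10.31%

10.31%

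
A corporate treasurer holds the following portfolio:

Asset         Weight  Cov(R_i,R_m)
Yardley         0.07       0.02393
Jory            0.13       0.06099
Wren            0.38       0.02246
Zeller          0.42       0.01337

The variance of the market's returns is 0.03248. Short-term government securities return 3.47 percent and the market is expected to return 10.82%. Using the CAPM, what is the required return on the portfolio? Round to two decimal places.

8.85%

β_Yardley = 0.02393 / 0.03248 = 0.7368
β_Jory = 0.06099 / 0.03248 = 1.8778
β_Wren = 0.02246 / 0.03248 = 0.6915
β_Zeller = 0.01337 / 0.03248 = 0.4116
β_P = Σ w_i β_i = 0.07×0.7368 + 0.13×1.8778 + 0.38×0.6915 + 0.42×0.4116 = 0.7313
MRP = 10.82% − 3.47% = 7.35%
E(R_P) = R_f + β_P × MRP = 3.47% + 0.7313 × 7.35% = 8.85%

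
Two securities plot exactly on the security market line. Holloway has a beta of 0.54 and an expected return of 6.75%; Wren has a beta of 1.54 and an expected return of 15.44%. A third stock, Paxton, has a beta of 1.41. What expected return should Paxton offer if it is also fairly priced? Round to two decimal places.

MRP (SML slope) = (15.44% − 6.75%) / (1.54 − 0.54) = 8.69% / 1.00 = 8.6900%
R_f (intercept) = 6.75% − 0.54 × 8.6900% = 2.0574%
E(R_Paxton) = R_f + β × MRP = 2.0574% + 1.41 × 8.6900% = 14.31%

14.31%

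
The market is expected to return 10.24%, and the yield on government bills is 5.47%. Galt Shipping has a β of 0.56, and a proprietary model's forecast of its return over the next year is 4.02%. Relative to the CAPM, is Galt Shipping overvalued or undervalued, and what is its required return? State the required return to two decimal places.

Overvalued; required return 8.14%

MRP = 10.24% − 5.47% = 4.77%
Required return = R_f + β·MRP = 5.47% + 0.56 × 4.77% = 8.14%
Forecast 4.02% < required 8.14% → the stock plots below the SML → overvalued.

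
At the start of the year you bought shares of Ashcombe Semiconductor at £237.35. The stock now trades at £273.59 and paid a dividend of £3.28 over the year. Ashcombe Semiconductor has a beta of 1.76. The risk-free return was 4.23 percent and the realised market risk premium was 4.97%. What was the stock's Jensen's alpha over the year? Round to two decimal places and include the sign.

Realised HPR = (P1 + D1 − P0) / P0 = (273.59 + 3.28 − 237.35) / 237.35 = 39.52 / 237.35 = 16.6505%
CAPM required = R_f + β·MRP = 4.23% + 1.76 × 4.97% = 12.9772%
α = realised − required = 16.6505% − 12.9772% = +3.67%

+3.67%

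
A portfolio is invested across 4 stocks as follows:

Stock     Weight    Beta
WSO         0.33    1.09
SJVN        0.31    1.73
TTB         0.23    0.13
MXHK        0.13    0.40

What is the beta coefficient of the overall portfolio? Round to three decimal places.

β_P = Σ w_i β_i = 0.33×1.09 + 0.31×1.73 + 0.23×0.13 + 0.13×0.40 = 0.9779

0.978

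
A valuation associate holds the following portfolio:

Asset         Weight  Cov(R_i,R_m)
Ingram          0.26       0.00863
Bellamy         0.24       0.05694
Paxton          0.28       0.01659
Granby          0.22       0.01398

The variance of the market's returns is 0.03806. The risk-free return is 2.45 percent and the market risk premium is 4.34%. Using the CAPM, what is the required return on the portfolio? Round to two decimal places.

5.14%

β_Ingram = 0.00863 / 0.03806 = 0.2267
β_Bellamy = 0.05694 / 0.03806 = 1.4961
β_Paxton = 0.01659 / 0.03806 = 0.4359
β_Granby = 0.01398 / 0.03806 = 0.3673
β_P = Σ w_i β_i = 0.26×0.2267 + 0.24×1.4961 + 0.28×0.4359 + 0.22×0.3673 = 0.6209
E(R_P) = R_f + β_P × MRP = 2.45% + 0.6209 × 4.34% = 5.14%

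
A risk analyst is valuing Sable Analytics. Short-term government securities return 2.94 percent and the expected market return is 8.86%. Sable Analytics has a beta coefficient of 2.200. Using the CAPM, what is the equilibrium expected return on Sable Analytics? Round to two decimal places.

Market risk premium = E(R_m) − R_f = 8.86% − 2.94% = 5.92%
E(R) = R_f + β × MRP = 2.94% + 2.200 × 5.92% = 15.96%

15.96%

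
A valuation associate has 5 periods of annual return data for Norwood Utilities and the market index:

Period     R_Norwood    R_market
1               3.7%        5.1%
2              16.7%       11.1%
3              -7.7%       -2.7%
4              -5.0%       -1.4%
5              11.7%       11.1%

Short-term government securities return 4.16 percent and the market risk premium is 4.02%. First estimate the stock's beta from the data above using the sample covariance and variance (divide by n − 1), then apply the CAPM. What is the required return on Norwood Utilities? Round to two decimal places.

Mean R_i = (3.7 + 16.7 − 7.7 − 5.0 + 11.7) / 5 = 3.8800%
Mean R_m = (5.1 + 11.1 − 2.7 − 1.4 + 11.1) / 5 = 4.6400%
Σ(R_i − R̄_i)(R_m − R̄_m) = 271.8840  ⇒  Cov = 271.8840 / 4 = 67.9710
Σ(R_m − R̄_m)² = 174.0320  ⇒  Var(R_m) = 174.0320 / 4 = 43.5080
β = Cov / Var(R_m) = 67.9710 / 43.5080 = 1.5623
E(R) = R_f + β × MRP = 4.16% + 1.5623 × 4.02% = 10.44%

10.44%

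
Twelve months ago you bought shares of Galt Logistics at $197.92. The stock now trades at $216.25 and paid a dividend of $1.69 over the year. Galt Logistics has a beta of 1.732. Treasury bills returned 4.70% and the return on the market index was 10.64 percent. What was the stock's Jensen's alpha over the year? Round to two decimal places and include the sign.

-4.87%

Realised HPR = (P1 + D1 − P0) / P0 = (216.25 + 1.69 − 197.92) / 197.92 = 20.02 / 197.92 = 10.1152%
MRP = 10.64% − 4.70% = 5.94%
CAPM required = R_f + β·MRP = 4.70% + 1.732 × 5.94% = 14.98808%
α = realised − required = 10.1152% − 14.98808% = -4.87%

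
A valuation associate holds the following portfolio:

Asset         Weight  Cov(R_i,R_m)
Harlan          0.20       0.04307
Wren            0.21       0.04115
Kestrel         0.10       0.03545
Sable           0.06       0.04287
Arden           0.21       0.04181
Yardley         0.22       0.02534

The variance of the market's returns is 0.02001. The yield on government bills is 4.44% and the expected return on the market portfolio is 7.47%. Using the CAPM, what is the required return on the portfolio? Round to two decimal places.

β_Harlan = 0.04307 / 0.02001 = 2.1524
β_Wren = 0.04115 / 0.02001 = 2.0565
β_Kestrel = 0.03545 / 0.02001 = 1.7716
β_Sable = 0.04287 / 0.02001 = 2.1424
β_Arden = 0.04181 / 0.02001 = 2.0895
β_Yardley = 0.02534 / 0.02001 = 1.2664
β_P = Σ w_i β_i = 0.20×2.1524 + 0.21×2.0565 + 0.10×1.7716 + 0.06×2.1424 + 0.21×2.0895 + 0.22×1.2664 = 1.8855
MRP = 7.47% − 4.44% = 3.03%
E(R_P) = R_f + β_P × MRP = 4.44% + 1.8855 × 3.03% = 10.15%

10.15%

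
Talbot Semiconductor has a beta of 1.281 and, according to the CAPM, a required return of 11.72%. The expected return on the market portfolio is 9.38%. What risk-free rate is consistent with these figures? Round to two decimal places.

1.05%

E(R) = R_f + β(E(R_m) − R_f) = R_f(1 − β) + β·E(R_m)
11.72% = R_f × (1 − 1.281) + 1.281 × 9.38%
11.72% = R_f × -0.281 + 12.01578%
R_f = (11.72% − 12.01578%) / -0.281 = 1.05%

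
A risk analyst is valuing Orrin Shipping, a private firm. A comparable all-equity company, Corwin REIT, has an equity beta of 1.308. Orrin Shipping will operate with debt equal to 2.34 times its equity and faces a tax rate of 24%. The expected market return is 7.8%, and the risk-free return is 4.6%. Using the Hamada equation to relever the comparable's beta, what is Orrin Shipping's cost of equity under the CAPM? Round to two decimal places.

16.23%

β_L = β_U × [1 + (1 − t)(D/E)] = 1.308 × [1 + (1 − 0.24) × 2.34]
    = 1.308 × [1 + 0.76 × 2.34] = 1.308 × 2.7784 = 3.6341
MRP = 7.8% − 4.6% = 3.20%
E(R) = R_f + β_L × MRP = 4.6% + 3.6341 × 3.2% = 16.23%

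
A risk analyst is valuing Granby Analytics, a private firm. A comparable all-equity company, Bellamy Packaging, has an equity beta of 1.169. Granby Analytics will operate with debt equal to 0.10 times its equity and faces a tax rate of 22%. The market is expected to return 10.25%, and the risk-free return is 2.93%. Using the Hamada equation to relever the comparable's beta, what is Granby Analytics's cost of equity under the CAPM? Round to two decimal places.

β_L = β_U × [1 + (1 − t)(D/E)] = 1.169 × [1 + (1 − 0.22) × 0.10]
    = 1.169 × [1 + 0.78 × 0.10] = 1.169 × 1.0780 = 1.2602
MRP = 10.25% − 2.93% = 7.32%
E(R) = R_f + β_L × MRP = 2.93% + 1.2602 × 7.32% = 12.15%

12.15%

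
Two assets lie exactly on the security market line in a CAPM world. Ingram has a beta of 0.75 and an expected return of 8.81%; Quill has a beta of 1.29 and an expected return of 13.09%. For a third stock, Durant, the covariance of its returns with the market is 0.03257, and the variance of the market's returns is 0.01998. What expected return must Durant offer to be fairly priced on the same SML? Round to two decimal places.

15.79%

MRP = (13.09% − 8.81%) / (1.29 − 0.75) = 7.9259%
R_f = 8.81% − 0.75 × 7.9259% = 2.8656%
β_Durant = Cov / Var(R_m) = 0.03257 / 0.01998 = 1.6301
E(R_Durant) = R_f + β × MRP = 2.8656% + 1.6301 × 7.9259% = 15.79%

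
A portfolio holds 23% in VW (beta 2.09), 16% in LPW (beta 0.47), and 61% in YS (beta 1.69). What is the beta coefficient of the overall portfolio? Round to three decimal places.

β_P = Σ w_i β_i = 0.23×2.09 + 0.16×0.47 + 0.61×1.69 = 1.5868

1.587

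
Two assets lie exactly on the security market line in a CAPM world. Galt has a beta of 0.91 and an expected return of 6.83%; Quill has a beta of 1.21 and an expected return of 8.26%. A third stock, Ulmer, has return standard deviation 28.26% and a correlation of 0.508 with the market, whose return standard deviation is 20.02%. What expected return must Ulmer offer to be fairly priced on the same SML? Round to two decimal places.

5.91%

MRP = (8.26% − 6.83%) / (1.21 − 0.91) = 4.7667%
R_f = 6.83% − 0.91 × 4.7667% = 2.4923%
β_Ulmer = ρ·σ_i/σ_m = 0.508 × 28.26 / 20.02 = 0.7171
E(R_Ulmer) = R_f + β × MRP = 2.4923% + 0.7171 × 4.7667% = 5.91%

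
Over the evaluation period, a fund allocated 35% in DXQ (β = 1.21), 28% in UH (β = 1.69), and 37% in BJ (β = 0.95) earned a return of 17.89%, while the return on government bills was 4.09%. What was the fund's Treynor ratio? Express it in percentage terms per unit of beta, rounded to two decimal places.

β_P = 0.35×1.21 + 0.28×1.69 + 0.37×0.95 = 1.2482
Treynor = (R_P − R_f) / β_P = (17.89% − 4.09%) / 1.2482 = 13.80% / 1.2482 = 11.06%

11.06%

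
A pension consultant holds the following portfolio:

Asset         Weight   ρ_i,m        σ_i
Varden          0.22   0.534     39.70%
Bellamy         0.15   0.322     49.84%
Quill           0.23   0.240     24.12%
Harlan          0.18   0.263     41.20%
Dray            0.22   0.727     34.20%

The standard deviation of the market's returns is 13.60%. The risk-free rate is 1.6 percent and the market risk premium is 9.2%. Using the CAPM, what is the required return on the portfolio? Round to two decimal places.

12.30%

β_Varden = 0.534 × 39.70% / 13.60% = 1.5588
β_Bellamy = 0.322 × 49.84% / 13.60% = 1.1800
β_Quill = 0.240 × 24.12% / 13.60% = 0.4256
β_Harlan = 0.263 × 41.20% / 13.60% = 0.7967
β_Dray = 0.727 × 34.20% / 13.60% = 1.8282
β_P = Σ w_i β_i = 0.22×1.5588 + 0.15×1.1800 + 0.23×0.4256 + 0.18×0.7967 + 0.22×1.8282 = 1.1634
E(R_P) = R_f + β_P × MRP = 1.6% + 1.1634 × 9.2% = 12.30%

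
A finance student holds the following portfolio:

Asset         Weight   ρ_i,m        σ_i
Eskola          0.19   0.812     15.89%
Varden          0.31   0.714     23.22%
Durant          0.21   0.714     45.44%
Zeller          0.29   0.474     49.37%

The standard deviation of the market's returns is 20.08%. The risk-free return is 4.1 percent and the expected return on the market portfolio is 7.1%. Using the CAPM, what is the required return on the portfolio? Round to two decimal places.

7.27%

β_Eskola = 0.812 × 15.89% / 20.08% = 0.6426
β_Varden = 0.714 × 23.22% / 20.08% = 0.8257
β_Durant = 0.714 × 45.44% / 20.08% = 1.6157
β_Zeller = 0.474 × 49.37% / 20.08% = 1.1654
β_P = Σ w_i β_i = 0.19×0.6426 + 0.31×0.8257 + 0.21×1.6157 + 0.29×1.1654 = 1.0553
MRP = 7.1% − 4.1% = 3.00%
E(R_P) = R_f + β_P × MRP = 4.1% + 1.0553 × 3.0% = 7.27%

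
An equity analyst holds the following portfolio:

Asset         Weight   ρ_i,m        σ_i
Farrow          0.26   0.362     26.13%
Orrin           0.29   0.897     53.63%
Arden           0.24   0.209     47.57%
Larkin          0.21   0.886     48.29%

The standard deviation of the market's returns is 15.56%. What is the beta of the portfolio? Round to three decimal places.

1.785

β_Farrow = 0.362 × 26.13% / 15.56% = 0.6079
β_Orrin = 0.897 × 53.63% / 15.56% = 3.0917
β_Arden = 0.209 × 47.57% / 15.56% = 0.6390
β_Larkin = 0.886 × 48.29% / 15.56% = 2.7497
β_P = Σ w_i β_i = 0.26×0.6079 + 0.29×3.0917 + 0.24×0.6390 + 0.21×2.7497 = 1.7854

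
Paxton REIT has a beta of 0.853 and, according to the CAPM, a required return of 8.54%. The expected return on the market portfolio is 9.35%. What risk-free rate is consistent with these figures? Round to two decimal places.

3.84%

E(R) = R_f + β(E(R_m) − R_f) = R_f(1 − β) + β·E(R_m)
8.54% = R_f × (1 − 0.853) + 0.853 × 9.35%
8.54% = R_f × 0.147 + 7.97555%
R_f = (8.54% − 7.97555%) / 0.147 = 3.84%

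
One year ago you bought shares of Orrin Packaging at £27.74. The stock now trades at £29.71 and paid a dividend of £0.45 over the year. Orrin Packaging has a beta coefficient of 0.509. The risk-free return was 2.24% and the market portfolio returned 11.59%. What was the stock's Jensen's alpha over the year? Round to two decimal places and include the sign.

+1.72%

Realised HPR = (P1 + D1 − P0) / P0 = (29.71 + 0.45 − 27.74) / 27.74 = 2.42 / 27.74 = 8.7239%
MRP = 11.59% − 2.24% = 9.35%
CAPM required = R_f + β·MRP = 2.24% + 0.509 × 9.35% = 6.99915%
α = realised − required = 8.7239% − 6.99915% = +1.72%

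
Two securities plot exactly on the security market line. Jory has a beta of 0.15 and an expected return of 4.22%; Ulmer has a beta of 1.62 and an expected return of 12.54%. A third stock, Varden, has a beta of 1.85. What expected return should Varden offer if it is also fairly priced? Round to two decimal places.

MRP (SML slope) = (12.54% − 4.22%) / (1.62 − 0.15) = 8.32% / 1.47 = 5.6599%
R_f (intercept) = 4.22% − 0.15 × 5.6599% = 3.3710%
E(R_Varden) = R_f + β × MRP = 3.3710% + 1.85 × 5.6599% = 13.84%

13.84%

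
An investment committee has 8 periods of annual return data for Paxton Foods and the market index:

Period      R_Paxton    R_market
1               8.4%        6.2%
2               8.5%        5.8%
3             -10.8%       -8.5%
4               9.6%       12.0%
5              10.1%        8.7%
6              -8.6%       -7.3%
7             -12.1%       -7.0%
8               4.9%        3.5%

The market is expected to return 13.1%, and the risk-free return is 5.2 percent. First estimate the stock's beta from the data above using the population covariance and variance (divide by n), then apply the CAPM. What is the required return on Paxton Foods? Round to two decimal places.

14.62%

Mean R_i = (8.4 + 8.5 − 10.8 + 9.6 + 10.1 − 8.6 − 12.1 + 4.9) / 8 = 1.2500%
Mean R_m = (6.2 + 5.8 − 8.5 + 12.0 + 8.7 − 7.3 − 7.0 + 3.5) / 8 = 1.6750%
Σ(R_i − R̄_i)(R_m − R̄_m) = 544.1300  ⇒  Cov = 544.1300 / 8 = 68.0163
Σ(R_m − R̄_m)² = 456.1150  ⇒  Var(R_m) = 456.1150 / 8 = 57.0144
β = Cov / Var(R_m) = 68.0163 / 57.0144 = 1.1930
MRP = 13.1% − 5.2% = 7.90%
E(R) = R_f + β × MRP = 5.2% + 1.1930 × 7.9% = 14.62%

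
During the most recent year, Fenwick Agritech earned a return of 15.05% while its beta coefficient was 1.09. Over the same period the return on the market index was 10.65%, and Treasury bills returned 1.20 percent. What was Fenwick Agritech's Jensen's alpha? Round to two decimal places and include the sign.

Market excess return = 10.65% − 1.20% = 9.45%
CAPM benchmark = R_f + β(R_m − R_f) = 1.20% + 1.09 × 9.45% = 11.5005%
α = actual − benchmark = 15.05% − 11.5005% = +3.55%

+3.55%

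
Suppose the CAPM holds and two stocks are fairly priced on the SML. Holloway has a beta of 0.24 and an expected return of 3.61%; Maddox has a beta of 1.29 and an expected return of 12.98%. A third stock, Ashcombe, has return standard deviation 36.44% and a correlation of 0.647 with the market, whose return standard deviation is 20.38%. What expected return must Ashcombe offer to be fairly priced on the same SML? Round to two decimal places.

MRP = (12.98% − 3.61%) / (1.29 − 0.24) = 8.9238%
R_f = 3.61% − 0.24 × 8.9238% = 1.4683%
β_Ashcombe = ρ·σ_i/σ_m = 0.647 × 36.44 / 20.38 = 1.1569
E(R_Ashcombe) = R_f + β × MRP = 1.4683% + 1.1569 × 8.9238% = 11.79%

11.79%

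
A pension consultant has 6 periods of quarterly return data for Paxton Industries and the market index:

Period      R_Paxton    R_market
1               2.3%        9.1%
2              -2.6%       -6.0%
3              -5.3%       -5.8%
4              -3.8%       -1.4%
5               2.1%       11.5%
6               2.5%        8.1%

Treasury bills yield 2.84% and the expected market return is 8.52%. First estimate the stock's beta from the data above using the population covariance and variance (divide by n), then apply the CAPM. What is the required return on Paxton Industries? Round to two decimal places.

5.19%

Mean R_i = (2.3 − 2.6 − 5.3 − 3.8 + 2.1 + 2.5) / 6 = -0.8000%
Mean R_m = (9.1 − 6.0 − 5.8 − 1.4 + 11.5 + 8.1) / 6 = 2.5833%
Σ(R_i − R̄_i)(R_m − R̄_m) = 129.3900  ⇒  Cov = 129.3900 / 6 = 21.5650
Σ(R_m − R̄_m)² = 312.2283  ⇒  Var(R_m) = 312.2283 / 6 = 52.0381
β = Cov / Var(R_m) = 21.5650 / 52.0381 = 0.4144
MRP = 8.52% − 2.84% = 5.68%
E(R) = R_f + β × MRP = 2.84% + 0.4144 × 5.68% = 5.19%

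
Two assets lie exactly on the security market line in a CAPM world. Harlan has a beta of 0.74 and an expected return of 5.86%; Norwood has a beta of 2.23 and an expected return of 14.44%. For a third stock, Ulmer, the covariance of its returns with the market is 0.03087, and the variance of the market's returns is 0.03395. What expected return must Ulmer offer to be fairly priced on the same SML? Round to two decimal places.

MRP = (14.44% − 5.86%) / (2.23 − 0.74) = 5.7584%
R_f = 5.86% − 0.74 × 5.7584% = 1.5988%
β_Ulmer = Cov / Var(R_m) = 0.03087 / 0.03395 = 0.9093
E(R_Ulmer) = R_f + β × MRP = 1.5988% + 0.9093 × 5.7584% = 6.83%

6.83%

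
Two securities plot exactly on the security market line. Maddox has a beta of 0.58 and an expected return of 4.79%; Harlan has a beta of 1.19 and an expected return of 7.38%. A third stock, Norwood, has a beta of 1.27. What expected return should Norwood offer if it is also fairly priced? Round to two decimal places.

MRP (SML slope) = (7.38% − 4.79%) / (1.19 − 0.58) = 2.59% / 0.61 = 4.2459%
R_f (intercept) = 4.79% − 0.58 × 4.2459% = 2.3274%
E(R_Norwood) = R_f + β × MRP = 2.3274% + 1.27 × 4.2459% = 7.72%

7.72%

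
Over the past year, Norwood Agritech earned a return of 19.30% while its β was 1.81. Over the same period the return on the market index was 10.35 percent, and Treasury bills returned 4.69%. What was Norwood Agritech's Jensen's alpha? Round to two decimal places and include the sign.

Market excess return = 10.35% − 4.69% = 5.66%
CAPM benchmark = R_f + β(R_m − R_f) = 4.69% + 1.81 × 5.66% = 14.9346%
α = actual − benchmark = 19.30% − 14.9346% = +4.37%

+4.37%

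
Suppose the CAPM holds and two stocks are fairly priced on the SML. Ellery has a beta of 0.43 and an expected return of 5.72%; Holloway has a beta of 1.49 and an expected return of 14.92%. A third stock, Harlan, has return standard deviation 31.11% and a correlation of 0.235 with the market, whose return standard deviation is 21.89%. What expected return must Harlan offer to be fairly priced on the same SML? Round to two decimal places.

4.89%

MRP = (14.92% − 5.72%) / (1.49 − 0.43) = 8.6792%
R_f = 5.72% − 0.43 × 8.6792% = 1.9879%
β_Harlan = ρ·σ_i/σ_m = 0.235 × 31.11 / 21.89 = 0.3340
E(R_Harlan) = R_f + β × MRP = 1.9879% + 0.3340 × 8.6792% = 4.89%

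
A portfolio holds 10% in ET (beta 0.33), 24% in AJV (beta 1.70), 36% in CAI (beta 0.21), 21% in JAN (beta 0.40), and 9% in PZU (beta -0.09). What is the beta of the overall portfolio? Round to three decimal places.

β_P = Σ w_i β_i = 0.10×0.33 + 0.24×1.70 + 0.36×0.21 + 0.21×0.40 + 0.09×-0.09 = 0.5925

0.593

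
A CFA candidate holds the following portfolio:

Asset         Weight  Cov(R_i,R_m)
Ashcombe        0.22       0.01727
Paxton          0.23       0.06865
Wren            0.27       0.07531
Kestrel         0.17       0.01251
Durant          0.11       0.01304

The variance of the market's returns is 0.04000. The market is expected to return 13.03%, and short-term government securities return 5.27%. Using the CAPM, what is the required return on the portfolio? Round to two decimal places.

13.71%

β_Ashcombe = 0.01727 / 0.04000 = 0.4318
β_Paxton = 0.06865 / 0.04000 = 1.7163
β_Wren = 0.07531 / 0.04000 = 1.8828
β_Kestrel = 0.01251 / 0.04000 = 0.3128
β_Durant = 0.01304 / 0.04000 = 0.3260
β_P = Σ w_i β_i = 0.22×0.4318 + 0.23×1.7163 + 0.27×1.8828 + 0.17×0.3128 + 0.11×0.3260 = 1.0871
MRP = 13.03% − 5.27% = 7.76%
E(R_P) = R_f + β_P × MRP = 5.27% + 1.0871 × 7.76% = 13.71%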